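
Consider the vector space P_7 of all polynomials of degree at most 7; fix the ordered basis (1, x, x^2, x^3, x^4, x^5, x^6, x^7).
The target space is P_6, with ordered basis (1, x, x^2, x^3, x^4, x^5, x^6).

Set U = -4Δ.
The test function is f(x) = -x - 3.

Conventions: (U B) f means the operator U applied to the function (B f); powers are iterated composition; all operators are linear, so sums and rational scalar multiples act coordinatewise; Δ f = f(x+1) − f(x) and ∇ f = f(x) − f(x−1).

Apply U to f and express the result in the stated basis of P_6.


g(x) = 4

Δ f = -1
(-4Δ) f = 4


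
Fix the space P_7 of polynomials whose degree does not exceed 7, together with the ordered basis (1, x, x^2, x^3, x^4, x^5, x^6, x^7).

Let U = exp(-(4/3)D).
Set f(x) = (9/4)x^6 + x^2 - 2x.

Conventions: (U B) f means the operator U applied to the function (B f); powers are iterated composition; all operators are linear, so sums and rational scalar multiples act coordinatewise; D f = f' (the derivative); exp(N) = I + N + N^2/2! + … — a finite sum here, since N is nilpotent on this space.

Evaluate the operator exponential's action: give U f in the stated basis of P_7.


order-1 term: -18x^5 - (8/3)x + 8/3
order-2 term: 60x^4 + 16/9
order-3 term: -(320/3)x^3
order-4 term: (320/3)x^2
order-5 term: -(512/9)x
order-6 term: 1024/81
the series for exp(-(4/3)D) f terminates at order 6
exp(-(4/3)D) f = (9/4)x^6 - 18x^5 + 60x^4 - (320/3)x^3 + (323/3)x^2 - (554/9)x + 1384/81

the result is g(x) = (9/4)x^6 - 18x^5 + 60x^4 - (320/3)x^3 + (323/3)x^2 - (554/9)x + 1384/81


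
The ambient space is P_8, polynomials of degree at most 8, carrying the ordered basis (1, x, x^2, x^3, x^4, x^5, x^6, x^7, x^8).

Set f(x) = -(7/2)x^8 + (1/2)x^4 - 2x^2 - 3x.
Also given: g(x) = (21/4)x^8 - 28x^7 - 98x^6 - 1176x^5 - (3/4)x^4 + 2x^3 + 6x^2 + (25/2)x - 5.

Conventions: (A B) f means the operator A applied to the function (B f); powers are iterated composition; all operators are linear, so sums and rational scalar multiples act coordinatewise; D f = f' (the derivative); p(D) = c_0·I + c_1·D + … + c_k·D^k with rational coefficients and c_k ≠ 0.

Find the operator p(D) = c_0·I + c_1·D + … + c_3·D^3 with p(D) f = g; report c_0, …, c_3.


p(D) = -(3/2)·I + D + (1/2)·D^2 + D^3, i.e. c_0 = -3/2, c_1 = 1, c_2 = 1/2, c_3 = 1

D^0 f = -(7/2)x^8 + (1/2)x^4 - 2x^2 - 3x
D^1 f = -28x^7 + 2x^3 - 4x - 3
D^2 f = -196x^6 + 6x^2 - 4
D^3 f = -1176x^5 + 12x
matching coefficients of g against c_0 f + c_1 Df + … from the top degree down determines the c_i
solution: c_0 = -3/2, c_1 = 1, c_2 = 1/2, c_3 = 1


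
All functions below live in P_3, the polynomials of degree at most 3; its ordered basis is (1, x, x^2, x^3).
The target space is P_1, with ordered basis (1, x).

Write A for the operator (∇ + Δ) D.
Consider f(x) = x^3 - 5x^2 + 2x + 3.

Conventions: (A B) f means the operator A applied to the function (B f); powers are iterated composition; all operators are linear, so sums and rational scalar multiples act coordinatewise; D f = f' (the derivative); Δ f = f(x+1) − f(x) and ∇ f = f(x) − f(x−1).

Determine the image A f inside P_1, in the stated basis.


D f = 3x^2 - 10x + 2
∇ D f = 6x - 13
Δ D f = 6x - 7
(∇ + Δ) D f = 12x - 20

the result is g(x) = 12x - 20


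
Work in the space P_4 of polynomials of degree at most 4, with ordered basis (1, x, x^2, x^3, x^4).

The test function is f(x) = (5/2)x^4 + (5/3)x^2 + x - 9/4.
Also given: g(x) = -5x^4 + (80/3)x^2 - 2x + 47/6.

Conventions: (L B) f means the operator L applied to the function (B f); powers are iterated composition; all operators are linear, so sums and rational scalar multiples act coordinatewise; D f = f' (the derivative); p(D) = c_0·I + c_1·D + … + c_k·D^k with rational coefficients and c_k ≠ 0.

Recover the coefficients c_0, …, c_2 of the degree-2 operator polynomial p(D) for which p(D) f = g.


c_0 = -2, c_1 = 0, c_2 = 1

D^0 f = (5/2)x^4 + (5/3)x^2 + x - 9/4
D^1 f = 10x^3 + (10/3)x + 1
D^2 f = 30x^2 + 10/3
matching coefficients of g against c_0 f + c_1 Df + … from the top degree down determines the c_i
solution: c_0 = -2, c_1 = 0, c_2 = 1


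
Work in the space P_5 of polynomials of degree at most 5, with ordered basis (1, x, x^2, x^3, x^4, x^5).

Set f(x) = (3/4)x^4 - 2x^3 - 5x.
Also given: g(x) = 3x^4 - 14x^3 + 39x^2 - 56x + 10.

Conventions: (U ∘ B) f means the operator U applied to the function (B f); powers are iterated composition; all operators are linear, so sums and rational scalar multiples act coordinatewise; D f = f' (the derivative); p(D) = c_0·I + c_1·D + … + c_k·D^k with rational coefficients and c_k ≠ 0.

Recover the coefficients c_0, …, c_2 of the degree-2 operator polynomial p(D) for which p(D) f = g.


p(D) = 4·I − 2·D + 3·D^2, i.e. c_0 = 4, c_1 = -2, c_2 = 3

D^0 f = (3/4)x^4 - 2x^3 - 5x
D^1 f = 3x^3 - 6x^2 - 5
D^2 f = 9x^2 - 12x
matching coefficients of g against c_0 f + c_1 Df + … from the top degree down determines the c_i
solution: c_0 = 4, c_1 = -2, c_2 = 3


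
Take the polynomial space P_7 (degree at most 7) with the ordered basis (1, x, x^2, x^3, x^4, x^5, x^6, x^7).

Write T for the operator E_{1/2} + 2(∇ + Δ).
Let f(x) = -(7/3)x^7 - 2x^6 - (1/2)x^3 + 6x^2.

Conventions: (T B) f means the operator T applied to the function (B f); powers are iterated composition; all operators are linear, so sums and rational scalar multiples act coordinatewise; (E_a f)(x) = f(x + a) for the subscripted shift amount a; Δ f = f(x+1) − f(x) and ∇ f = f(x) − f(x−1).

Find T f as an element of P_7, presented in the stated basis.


E_{1/2} f = -(7/3)x^7 - (61/6)x^6 - (73/4)x^5 - (425/24)x^4 - (509/48)x^3 + (59/32)x^2 + (959/192)x + 533/384
∇ f = -(49/3)x^6 + 37x^5 - (155/3)x^4 + (125/3)x^3 - (41/2)x^2 + (107/6)x - 41/6
Δ f = -(49/3)x^6 - 61x^5 - (335/3)x^4 - (365/3)x^3 - (161/2)x^2 - (107/6)x + 7/6
(∇ + Δ) f = -(98/3)x^6 - 24x^5 - (490/3)x^4 - 80x^3 - 101x^2 - 17/3
(2(∇ + Δ)) f = -(196/3)x^6 - 48x^5 - (980/3)x^4 - 160x^3 - 202x^2 - 34/3
(E_{1/2} + 2(∇ + Δ)) f = -(7/3)x^7 - (151/2)x^6 - (265/4)x^5 - (2755/8)x^4 - (8189/48)x^3 - (6405/32)x^2 + (959/192)x - 1273/128

g(x) = -(7/3)x^7 - (151/2)x^6 - (265/4)x^5 - (2755/8)x^4 - (8189/48)x^3 - (6405/32)x^2 + (959/192)x - 1273/128


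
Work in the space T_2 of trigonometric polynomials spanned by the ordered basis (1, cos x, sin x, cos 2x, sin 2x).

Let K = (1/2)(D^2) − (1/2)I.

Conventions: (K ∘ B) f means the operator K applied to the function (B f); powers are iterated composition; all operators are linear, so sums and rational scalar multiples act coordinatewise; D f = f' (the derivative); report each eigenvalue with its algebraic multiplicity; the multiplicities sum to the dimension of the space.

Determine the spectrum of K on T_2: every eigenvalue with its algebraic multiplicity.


λ = -5/2 (multiplicity 2), λ = -1 (multiplicity 2), λ = -1/2 (multiplicity 1)

image of 1: -1/2
image of cos x: -cos x
image of sin x: -sin x
image of cos 2x: -(5/2)cos 2x
image of sin 2x: -(5/2)sin 2x
the matrix is diagonal; its diagonal is (-1/2, -1, -1, -5/2, -5/2)
for a triangular matrix the eigenvalues are the diagonal entries, with algebraic multiplicity their repetition count


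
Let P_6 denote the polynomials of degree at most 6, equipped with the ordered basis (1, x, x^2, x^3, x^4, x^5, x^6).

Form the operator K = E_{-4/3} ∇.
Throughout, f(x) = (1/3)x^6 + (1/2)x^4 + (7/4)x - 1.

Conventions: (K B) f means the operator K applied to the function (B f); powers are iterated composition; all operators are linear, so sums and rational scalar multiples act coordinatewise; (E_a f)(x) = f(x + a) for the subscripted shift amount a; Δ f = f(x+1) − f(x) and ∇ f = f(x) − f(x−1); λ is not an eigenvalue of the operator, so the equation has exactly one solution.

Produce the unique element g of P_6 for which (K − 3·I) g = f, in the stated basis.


write g with unknown coordinates in the stated basis and equate coefficients in (K − 3·I) g = f
solving from the highest basis element down gives g = -(1/9)x^6 - (2/9)x^5 + (3/2)x^4 - (238/81)x^3 - (1672/243)x^2 + (63115/2916)x - 56387/8748
check: K g = -(2/3)x^5 + 5x^4 - (238/27)x^3 - (1672/81)x^2 + (16204/243)x - 59303/2916
so K g − 3·g = (1/3)x^6 + (1/2)x^4 + (7/4)x - 1 = f ✓

g(x) = -(1/9)x^6 - (2/9)x^5 + (3/2)x^4 - (238/81)x^3 - (1672/243)x^2 + (63115/2916)x - 56387/8748


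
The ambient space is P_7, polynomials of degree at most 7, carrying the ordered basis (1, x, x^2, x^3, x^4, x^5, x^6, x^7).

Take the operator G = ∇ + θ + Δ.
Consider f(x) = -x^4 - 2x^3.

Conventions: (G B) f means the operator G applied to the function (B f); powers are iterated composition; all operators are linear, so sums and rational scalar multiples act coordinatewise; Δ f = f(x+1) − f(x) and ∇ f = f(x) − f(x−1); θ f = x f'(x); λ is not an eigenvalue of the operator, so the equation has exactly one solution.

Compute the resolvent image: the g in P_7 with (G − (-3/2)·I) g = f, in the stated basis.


the result is g(x) = -(2/11)x^4 - (4/33)x^3 + (16/77)x^2 + (96/385)x - 592/3465

write g with unknown coordinates in the stated basis and equate coefficients in (G − (-3/2)·I) g = f
solving from the highest basis element down gives g = -(2/11)x^4 - (4/33)x^3 + (16/77)x^2 + (96/385)x - 592/3465
check: G g = -(8/11)x^4 - (20/11)x^3 - (24/77)x^2 - (144/385)x + 296/1155
so G g − (-3/2)·g = -x^4 - 2x^3 = f ✓


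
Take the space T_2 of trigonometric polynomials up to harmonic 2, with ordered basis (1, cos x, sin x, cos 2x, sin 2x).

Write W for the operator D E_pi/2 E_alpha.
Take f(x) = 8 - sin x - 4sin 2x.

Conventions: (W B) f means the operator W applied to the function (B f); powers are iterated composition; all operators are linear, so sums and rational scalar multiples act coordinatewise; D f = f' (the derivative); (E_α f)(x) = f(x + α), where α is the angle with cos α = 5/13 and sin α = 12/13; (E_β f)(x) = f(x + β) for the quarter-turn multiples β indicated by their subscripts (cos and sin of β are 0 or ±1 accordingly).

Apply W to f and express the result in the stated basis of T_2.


the result is g(x) = (12/13)cos x + (5/13)sin x - (952/169)cos 2x - (960/169)sin 2x

E_alpha f = 8 - (12/13)cos x - (5/13)sin x - (480/169)cos 2x + (476/169)sin 2x
E_pi/2 E_alpha f = 8 - (5/13)cos x + (12/13)sin x + (480/169)cos 2x - (476/169)sin 2x
D E_pi/2 E_alpha f = (12/13)cos x + (5/13)sin x - (952/169)cos 2x - (960/169)sin 2x


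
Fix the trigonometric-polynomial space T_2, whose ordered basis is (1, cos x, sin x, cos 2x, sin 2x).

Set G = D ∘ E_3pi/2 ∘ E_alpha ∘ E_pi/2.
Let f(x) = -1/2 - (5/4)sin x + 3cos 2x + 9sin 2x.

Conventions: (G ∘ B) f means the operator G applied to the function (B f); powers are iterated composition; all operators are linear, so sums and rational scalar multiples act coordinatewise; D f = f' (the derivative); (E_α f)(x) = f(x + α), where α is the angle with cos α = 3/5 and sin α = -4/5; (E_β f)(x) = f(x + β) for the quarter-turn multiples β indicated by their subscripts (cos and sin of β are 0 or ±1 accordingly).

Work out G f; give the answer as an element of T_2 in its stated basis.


g(x) = -(3/4)cos x - sin x + (18/25)cos 2x + (474/25)sin 2x

E_pi/2 f = -1/2 - (5/4)cos x - 3cos 2x - 9sin 2x
E_alpha E_pi/2 f = -1/2 - (3/4)cos x - sin x + (237/25)cos 2x - (9/25)sin 2x
E_3pi/2 E_alpha E_pi/2 f = -1/2 + cos x - (3/4)sin x - (237/25)cos 2x + (9/25)sin 2x
D (E_3pi/2 ∘ E_alpha) E_pi/2 f = -(3/4)cos x - sin x + (18/25)cos 2x + (474/25)sin 2x


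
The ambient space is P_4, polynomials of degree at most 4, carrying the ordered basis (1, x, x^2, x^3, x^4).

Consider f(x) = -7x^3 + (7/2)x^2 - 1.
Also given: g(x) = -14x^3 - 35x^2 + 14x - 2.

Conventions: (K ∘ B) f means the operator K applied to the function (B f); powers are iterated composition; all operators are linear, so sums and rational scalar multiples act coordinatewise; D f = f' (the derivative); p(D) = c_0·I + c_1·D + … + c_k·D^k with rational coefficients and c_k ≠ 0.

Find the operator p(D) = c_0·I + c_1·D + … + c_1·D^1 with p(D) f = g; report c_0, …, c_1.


p(D) = 2·I + 2·D, i.e. c_0 = 2, c_1 = 2

D^0 f = -7x^3 + (7/2)x^2 - 1
D^1 f = -21x^2 + 7x
matching coefficients of g against c_0 f + c_1 Df + … from the top degree down determines the c_i
solution: c_0 = 2, c_1 = 2


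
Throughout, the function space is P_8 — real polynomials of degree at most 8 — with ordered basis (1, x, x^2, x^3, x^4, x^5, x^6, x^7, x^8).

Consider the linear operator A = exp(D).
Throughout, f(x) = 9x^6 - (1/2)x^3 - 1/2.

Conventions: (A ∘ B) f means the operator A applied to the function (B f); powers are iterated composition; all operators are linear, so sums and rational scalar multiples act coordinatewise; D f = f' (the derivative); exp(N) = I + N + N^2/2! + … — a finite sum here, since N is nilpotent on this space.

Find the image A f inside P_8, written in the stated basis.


order-1 term: 54x^5 - (3/2)x^2
order-2 term: 135x^4 - (3/2)x
order-3 term: 180x^3 - 1/2
order-4 term: 135x^2
order-5 term: 54x
order-6 term: 9
the series for exp(D) f terminates at order 6
exp(D) f = 9x^6 + 54x^5 + 135x^4 + (359/2)x^3 + (267/2)x^2 + (105/2)x + 8

the image equals g(x) = 9x^6 + 54x^5 + 135x^4 + (359/2)x^3 + (267/2)x^2 + (105/2)x + 8


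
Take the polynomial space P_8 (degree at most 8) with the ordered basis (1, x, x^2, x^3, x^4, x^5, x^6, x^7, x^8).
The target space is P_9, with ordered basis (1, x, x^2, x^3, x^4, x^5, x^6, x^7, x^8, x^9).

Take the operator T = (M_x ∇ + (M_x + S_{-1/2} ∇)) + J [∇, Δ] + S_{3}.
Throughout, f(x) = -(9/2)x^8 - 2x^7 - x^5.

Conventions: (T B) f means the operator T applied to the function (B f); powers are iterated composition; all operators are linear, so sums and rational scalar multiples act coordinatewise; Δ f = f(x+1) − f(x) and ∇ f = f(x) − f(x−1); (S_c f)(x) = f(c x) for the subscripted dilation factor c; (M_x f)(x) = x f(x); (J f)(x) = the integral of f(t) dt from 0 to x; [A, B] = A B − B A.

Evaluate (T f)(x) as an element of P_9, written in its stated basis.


∇ f = -36x^7 + 112x^6 - 210x^5 + 240x^4 - 172x^3 + 74x^2 - 17x + 3/2
M_x ∇ f = -36x^8 + 112x^7 - 210x^6 + 240x^5 - 172x^4 + 74x^3 - 17x^2 + (3/2)x
M_x f = -(9/2)x^9 - 2x^8 - x^6
∇ f = -36x^7 + 112x^6 - 210x^5 + 240x^4 - 172x^3 + 74x^2 - 17x + 3/2
S_{-1/2} ∇ f = (9/32)x^7 + (7/4)x^6 + (105/16)x^5 + 15x^4 + (43/2)x^3 + (37/2)x^2 + (17/2)x + 3/2
(M_x + S_{-1/2} ∇) f = -(9/2)x^9 - 2x^8 + (9/32)x^7 + (3/4)x^6 + (105/16)x^5 + 15x^4 + (43/2)x^3 + (37/2)x^2 + (17/2)x + 3/2
(M_x ∇ + (M_x + S_{-1/2} ∇)) f = -(9/2)x^9 - 38x^8 + (3593/32)x^7 - (837/4)x^6 + (3945/16)x^5 - 157x^4 + (191/2)x^3 + (3/2)x^2 + 10x + 3/2
Δ f = -36x^7 - 140x^6 - 294x^5 - 390x^4 - 332x^3 - 178x^2 - 55x - 15/2
∇ Δ f = -252x^6 - 84x^5 - 630x^4 - 160x^3 - 252x^2 - 38x - 9
∇ f = -36x^7 + 112x^6 - 210x^5 + 240x^4 - 172x^3 + 74x^2 - 17x + 3/2
Δ ∇ f = -252x^6 - 84x^5 - 630x^4 - 160x^3 - 252x^2 - 38x - 9
[∇, Δ] f = 0
J [∇, Δ] f = 0
S_{3} f = -(59049/2)x^8 - 4374x^7 - 243x^5
((M_x ∇ + (M_x + S_{-1/2} ∇)) + J [∇, Δ] + S_{3}) f = -(9/2)x^9 - (59125/2)x^8 - (136375/32)x^7 - (837/4)x^6 + (57/16)x^5 - 157x^4 + (191/2)x^3 + (3/2)x^2 + 10x + 3/2

the result is g(x) = -(9/2)x^9 - (59125/2)x^8 - (136375/32)x^7 - (837/4)x^6 + (57/16)x^5 - 157x^4 + (191/2)x^3 + (3/2)x^2 + 10x + 3/2


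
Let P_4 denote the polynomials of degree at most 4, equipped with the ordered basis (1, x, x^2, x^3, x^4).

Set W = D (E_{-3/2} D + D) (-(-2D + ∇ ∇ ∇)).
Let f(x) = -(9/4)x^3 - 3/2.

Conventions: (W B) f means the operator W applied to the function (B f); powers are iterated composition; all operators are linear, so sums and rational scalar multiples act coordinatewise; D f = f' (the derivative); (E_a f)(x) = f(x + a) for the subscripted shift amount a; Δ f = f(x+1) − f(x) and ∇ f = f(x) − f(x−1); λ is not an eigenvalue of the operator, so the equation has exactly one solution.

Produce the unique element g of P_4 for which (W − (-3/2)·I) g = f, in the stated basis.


write g with unknown coordinates in the stated basis and equate coefficients in (W − (-3/2)·I) g = f
solving from the highest basis element down gives g = -(3/2)x^3 + 23
check: W g = -36
so W g − (-3/2)·g = -(9/4)x^3 - 3/2 = f ✓

g(x) = -(3/2)x^3 + 23


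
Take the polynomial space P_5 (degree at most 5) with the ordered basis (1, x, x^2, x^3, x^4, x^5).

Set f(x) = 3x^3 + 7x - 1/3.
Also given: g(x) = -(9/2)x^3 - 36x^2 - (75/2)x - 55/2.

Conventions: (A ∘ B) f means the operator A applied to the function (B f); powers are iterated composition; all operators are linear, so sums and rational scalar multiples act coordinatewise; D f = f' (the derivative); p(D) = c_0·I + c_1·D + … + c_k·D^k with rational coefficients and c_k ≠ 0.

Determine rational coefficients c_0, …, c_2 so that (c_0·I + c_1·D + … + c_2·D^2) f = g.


D^0 f = 3x^3 + 7x - 1/3
D^1 f = 9x^2 + 7
D^2 f = 18x
matching coefficients of g against c_0 f + c_1 Df + … from the top degree down determines the c_i
solution: c_0 = -3/2, c_1 = -4, c_2 = -3/2

p(D) = -(3/2)·I − 4·D − (3/2)·D^2, i.e. c_0 = -3/2, c_1 = -4, c_2 = -3/2


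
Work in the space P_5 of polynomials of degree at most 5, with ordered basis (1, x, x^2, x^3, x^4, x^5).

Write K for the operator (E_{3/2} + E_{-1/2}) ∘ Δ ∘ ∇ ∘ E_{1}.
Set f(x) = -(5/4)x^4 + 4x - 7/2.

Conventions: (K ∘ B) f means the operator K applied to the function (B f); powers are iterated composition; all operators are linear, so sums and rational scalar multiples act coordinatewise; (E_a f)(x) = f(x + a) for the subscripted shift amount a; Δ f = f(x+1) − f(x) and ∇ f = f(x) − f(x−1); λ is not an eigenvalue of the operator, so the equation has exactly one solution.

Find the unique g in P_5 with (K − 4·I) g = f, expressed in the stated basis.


g(x) = (5/16)x^4 + (15/8)x^2 + (37/8)x + 293/32

write g with unknown coordinates in the stated basis and equate coefficients in (K − 4·I) g = f
solving from the highest basis element down gives g = (5/16)x^4 + (15/8)x^2 + (37/8)x + 293/32
check: K g = (15/2)x^2 + (45/2)x + 265/8
so K g − 4·g = -(5/4)x^4 + 4x - 7/2 = f ✓


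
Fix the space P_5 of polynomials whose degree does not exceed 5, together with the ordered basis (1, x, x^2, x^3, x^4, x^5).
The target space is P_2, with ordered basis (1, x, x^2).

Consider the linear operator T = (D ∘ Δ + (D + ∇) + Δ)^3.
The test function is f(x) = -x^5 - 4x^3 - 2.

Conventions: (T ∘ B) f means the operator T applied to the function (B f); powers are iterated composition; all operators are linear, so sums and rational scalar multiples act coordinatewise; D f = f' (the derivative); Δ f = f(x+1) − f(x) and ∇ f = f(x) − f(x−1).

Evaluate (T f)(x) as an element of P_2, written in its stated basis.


Δ f = -5x^4 - 10x^3 - 22x^2 - 17x - 5
D Δ f = -20x^3 - 30x^2 - 44x - 17
D f = -5x^4 - 12x^2
∇ f = -5x^4 + 10x^3 - 22x^2 + 17x - 5
(D + ∇) f = -10x^4 + 10x^3 - 34x^2 + 17x - 5
Δ f = -5x^4 - 10x^3 - 22x^2 - 17x - 5
(D ∘ Δ + (D + ∇) + Δ) f = -15x^4 - 20x^3 - 86x^2 - 44x - 27
Δ (D ∘ Δ + (D + ∇) + Δ) f = -60x^3 - 150x^2 - 292x - 165
D Δ (D ∘ Δ + (D + ∇) + Δ) f = -180x^2 - 300x - 292
D (D ∘ Δ + (D + ∇) + Δ) f = -60x^3 - 60x^2 - 172x - 44
∇ (D ∘ Δ + (D + ∇) + Δ) f = -60x^3 + 30x^2 - 172x + 37
(D + ∇) (D ∘ Δ + (D + ∇) + Δ) f = -120x^3 - 30x^2 - 344x - 7
Δ (D ∘ Δ + (D + ∇) + Δ) f = -60x^3 - 150x^2 - 292x - 165
(D ∘ Δ + (D + ∇) + Δ) (D ∘ Δ + (D + ∇) + Δ) f = -180x^3 - 360x^2 - 936x - 464
Δ (D ∘ Δ + (D + ∇) + Δ) (D ∘ Δ + (D + ∇) + Δ) f = -540x^2 - 1260x - 1476
D Δ (D ∘ Δ + (D + ∇) + Δ) (D ∘ Δ + (D + ∇) + Δ) f = -1080x - 1260
D (D ∘ Δ + (D + ∇) + Δ) (D ∘ Δ + (D + ∇) + Δ) f = -540x^2 - 720x - 936
∇ (D ∘ Δ + (D + ∇) + Δ) (D ∘ Δ + (D + ∇) + Δ) f = -540x^2 - 180x - 756
(D + ∇) (D ∘ Δ + (D + ∇) + Δ) (D ∘ Δ + (D + ∇) + Δ) f = -1080x^2 - 900x - 1692
Δ (D ∘ Δ + (D + ∇) + Δ) (D ∘ Δ + (D + ∇) + Δ) f = -540x^2 - 1260x - 1476
(D ∘ Δ + (D + ∇) + Δ) (D ∘ Δ + (D + ∇) + Δ) (D ∘ Δ + (D + ∇) + Δ) f = -1620x^2 - 3240x - 4428

g(x) = -1620x^2 - 3240x - 4428


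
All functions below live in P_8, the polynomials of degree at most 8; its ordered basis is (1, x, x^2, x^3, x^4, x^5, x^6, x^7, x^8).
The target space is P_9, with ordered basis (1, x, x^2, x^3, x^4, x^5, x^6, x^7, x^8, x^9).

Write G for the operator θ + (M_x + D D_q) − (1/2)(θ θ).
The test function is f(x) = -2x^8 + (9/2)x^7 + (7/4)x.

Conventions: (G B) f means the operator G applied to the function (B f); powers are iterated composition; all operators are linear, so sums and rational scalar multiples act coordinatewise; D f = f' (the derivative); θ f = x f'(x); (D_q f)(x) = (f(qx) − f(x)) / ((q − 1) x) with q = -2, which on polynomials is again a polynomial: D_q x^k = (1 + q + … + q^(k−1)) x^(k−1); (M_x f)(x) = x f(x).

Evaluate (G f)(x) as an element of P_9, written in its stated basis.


θ f = -16x^8 + (63/2)x^7 + (7/4)x
M_x f = -2x^9 + (9/2)x^8 + (7/4)x^2
D_q f = 170x^7 + (387/2)x^6 + 7/4
D D_q f = 1190x^6 + 1161x^5
(M_x + D D_q) f = -2x^9 + (9/2)x^8 + 1190x^6 + 1161x^5 + (7/4)x^2
θ f = -16x^8 + (63/2)x^7 + (7/4)x
θ θ f = -128x^8 + (441/2)x^7 + (7/4)x
(-(1/2)(θ θ)) f = 64x^8 - (441/4)x^7 - (7/8)x
(θ + (M_x + D D_q) − (1/2)(θ θ)) f = -2x^9 + (105/2)x^8 - (315/4)x^7 + 1190x^6 + 1161x^5 + (7/4)x^2 + (7/8)x

the image equals g(x) = -2x^9 + (105/2)x^8 - (315/4)x^7 + 1190x^6 + 1161x^5 + (7/4)x^2 + (7/8)x


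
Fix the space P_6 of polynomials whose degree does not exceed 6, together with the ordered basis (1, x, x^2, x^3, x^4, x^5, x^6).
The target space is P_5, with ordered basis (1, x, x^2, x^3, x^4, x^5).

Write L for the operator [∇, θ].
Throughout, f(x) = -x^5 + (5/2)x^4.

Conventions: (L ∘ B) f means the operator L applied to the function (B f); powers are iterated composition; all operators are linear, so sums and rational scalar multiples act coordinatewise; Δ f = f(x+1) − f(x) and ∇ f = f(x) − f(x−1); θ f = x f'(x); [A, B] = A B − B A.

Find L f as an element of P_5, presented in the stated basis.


θ f = -5x^5 + 10x^4
∇ θ f = -25x^4 + 90x^3 - 110x^2 + 65x - 15
∇ f = -5x^4 + 20x^3 - 25x^2 + 15x - 7/2
θ ∇ f = -20x^4 + 60x^3 - 50x^2 + 15x
[∇, θ] f = -5x^4 + 30x^3 - 60x^2 + 50x - 15

the image equals g(x) = -5x^4 + 30x^3 - 60x^2 + 50x - 15


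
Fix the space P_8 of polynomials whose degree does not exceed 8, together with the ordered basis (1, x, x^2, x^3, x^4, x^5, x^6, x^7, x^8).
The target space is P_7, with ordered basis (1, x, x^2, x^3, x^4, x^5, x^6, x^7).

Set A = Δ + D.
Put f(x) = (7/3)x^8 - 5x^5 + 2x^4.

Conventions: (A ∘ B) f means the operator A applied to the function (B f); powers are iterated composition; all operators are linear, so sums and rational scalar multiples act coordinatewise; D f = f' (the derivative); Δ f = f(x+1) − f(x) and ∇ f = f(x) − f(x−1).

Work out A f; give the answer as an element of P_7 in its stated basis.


the result is g(x) = (112/3)x^7 + (196/3)x^6 + (392/3)x^5 + (340/3)x^4 + (290/3)x^3 + (82/3)x^2 + (5/3)x - 2/3

Δ f = (56/3)x^7 + (196/3)x^6 + (392/3)x^5 + (415/3)x^4 + (266/3)x^3 + (82/3)x^2 + (5/3)x - 2/3
D f = (56/3)x^7 - 25x^4 + 8x^3
(Δ + D) f = (112/3)x^7 + (196/3)x^6 + (392/3)x^5 + (340/3)x^4 + (290/3)x^3 + (82/3)x^2 + (5/3)x - 2/3


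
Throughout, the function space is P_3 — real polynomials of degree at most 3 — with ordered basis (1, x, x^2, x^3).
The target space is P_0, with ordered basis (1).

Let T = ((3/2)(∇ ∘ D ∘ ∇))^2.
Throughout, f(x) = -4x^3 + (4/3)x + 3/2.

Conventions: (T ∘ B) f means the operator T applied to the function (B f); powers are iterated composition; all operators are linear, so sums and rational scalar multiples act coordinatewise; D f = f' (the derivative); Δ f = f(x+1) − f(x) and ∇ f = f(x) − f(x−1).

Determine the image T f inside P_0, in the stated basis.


∇ f = -12x^2 + 12x - 8/3
D ∇ f = -24x + 12
∇ D ∇ f = -24
((3/2)(∇ ∘ D ∘ ∇)) f = -36
∇ ((3/2)(∇ ∘ D ∘ ∇)) f = 0
D ∇ ((3/2)(∇ ∘ D ∘ ∇)) f = 0
∇ D ∇ ((3/2)(∇ ∘ D ∘ ∇)) f = 0
((3/2)(∇ ∘ D ∘ ∇)) ((3/2)(∇ ∘ D ∘ ∇)) f = 0

the image equals g(x) = 0


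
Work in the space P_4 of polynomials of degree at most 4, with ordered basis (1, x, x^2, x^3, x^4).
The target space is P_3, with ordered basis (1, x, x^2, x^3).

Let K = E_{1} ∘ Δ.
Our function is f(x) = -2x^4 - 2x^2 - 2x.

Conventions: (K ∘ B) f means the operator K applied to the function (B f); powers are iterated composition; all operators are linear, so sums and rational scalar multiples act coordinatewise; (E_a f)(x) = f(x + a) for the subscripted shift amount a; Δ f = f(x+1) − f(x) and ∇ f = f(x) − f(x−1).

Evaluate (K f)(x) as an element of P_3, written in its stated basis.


the result is g(x) = -8x^3 - 36x^2 - 60x - 38

Δ f = -8x^3 - 12x^2 - 12x - 6
E_{1} Δ f = -8x^3 - 36x^2 - 60x - 38


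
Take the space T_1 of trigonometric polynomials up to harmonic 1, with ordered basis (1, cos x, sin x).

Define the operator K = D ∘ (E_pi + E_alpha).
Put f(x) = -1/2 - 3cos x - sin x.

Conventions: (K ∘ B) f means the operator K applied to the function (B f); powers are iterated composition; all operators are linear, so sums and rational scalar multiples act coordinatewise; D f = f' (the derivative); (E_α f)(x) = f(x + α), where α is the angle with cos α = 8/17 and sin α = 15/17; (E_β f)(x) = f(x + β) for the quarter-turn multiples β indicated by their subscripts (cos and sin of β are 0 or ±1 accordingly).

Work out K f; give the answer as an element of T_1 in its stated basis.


E_pi f = -1/2 + 3cos x + sin x
E_alpha f = -1/2 - (39/17)cos x + (37/17)sin x
(E_pi + E_alpha) f = -1 + (12/17)cos x + (54/17)sin x
D (E_pi + E_alpha) f = (54/17)cos x - (12/17)sin x

the result is g(x) = (54/17)cos x - (12/17)sin x


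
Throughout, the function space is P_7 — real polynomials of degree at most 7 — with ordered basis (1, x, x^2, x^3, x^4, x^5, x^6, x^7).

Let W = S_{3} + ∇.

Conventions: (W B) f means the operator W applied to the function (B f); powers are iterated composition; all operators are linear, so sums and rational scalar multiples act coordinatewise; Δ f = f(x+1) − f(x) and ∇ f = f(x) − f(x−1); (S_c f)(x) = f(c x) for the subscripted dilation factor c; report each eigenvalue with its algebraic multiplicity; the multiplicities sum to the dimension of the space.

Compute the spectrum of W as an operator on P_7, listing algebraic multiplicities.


λ = 1 (multiplicity 1), λ = 3 (multiplicity 1), λ = 9 (multiplicity 1), λ = 27 (multiplicity 1), λ = 81 (multiplicity 1), λ = 243 (multiplicity 1), λ = 729 (multiplicity 1), λ = 2187 (multiplicity 1)

image of 1: 1
image of x: 3x + 1
image of x^2: 9x^2 + 2x - 1
image of x^3: 27x^3 + 3x^2 - 3x + 1
image of x^4: 81x^4 + 4x^3 - 6x^2 + 4x - 1
image of x^5: 243x^5 + 5x^4 - 10x^3 + 10x^2 - 5x + 1
image of x^6: 729x^6 + 6x^5 - 15x^4 + 20x^3 - 15x^2 + 6x - 1
image of x^7: 2187x^7 + 7x^6 - 21x^5 + 35x^4 - 35x^3 + 21x^2 - 7x + 1
the matrix is upper triangular; its diagonal is (1, 3, 9, 27, 81, 243, 729, 2187)
for a triangular matrix the eigenvalues are the diagonal entries, with algebraic multiplicity their repetition count


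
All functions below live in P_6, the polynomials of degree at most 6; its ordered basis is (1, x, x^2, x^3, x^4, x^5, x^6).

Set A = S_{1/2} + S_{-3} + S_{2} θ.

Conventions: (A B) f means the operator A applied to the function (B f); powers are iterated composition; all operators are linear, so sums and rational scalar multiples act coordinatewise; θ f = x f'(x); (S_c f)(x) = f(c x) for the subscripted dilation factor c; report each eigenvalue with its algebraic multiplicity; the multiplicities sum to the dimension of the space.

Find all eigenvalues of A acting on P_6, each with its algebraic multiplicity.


image of 1: 2
image of x: -(1/2)x
image of x^2: (69/4)x^2
image of x^3: -(23/8)x^3
image of x^4: (2321/16)x^4
image of x^5: -(2655/32)x^5
image of x^6: (71233/64)x^6
the matrix is upper triangular; its diagonal is (2, -1/2, 69/4, -23/8, 2321/16, -2655/32, 71233/64)
for a triangular matrix the eigenvalues are the diagonal entries, with algebraic multiplicity their repetition count

λ = -2655/32 (multiplicity 1), λ = -23/8 (multiplicity 1), λ = -1/2 (multiplicity 1), λ = 2 (multiplicity 1), λ = 69/4 (multiplicity 1), λ = 2321/16 (multiplicity 1), λ = 71233/64 (multiplicity 1)


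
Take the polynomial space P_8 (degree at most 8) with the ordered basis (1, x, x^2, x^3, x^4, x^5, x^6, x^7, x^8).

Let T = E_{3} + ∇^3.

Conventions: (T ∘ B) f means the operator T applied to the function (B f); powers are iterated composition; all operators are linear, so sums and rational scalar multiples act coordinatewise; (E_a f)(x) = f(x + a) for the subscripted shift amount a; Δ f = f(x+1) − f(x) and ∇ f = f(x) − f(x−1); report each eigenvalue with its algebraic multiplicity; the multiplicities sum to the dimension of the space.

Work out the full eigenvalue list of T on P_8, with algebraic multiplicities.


image of 1: 1
image of x: x + 3
image of x^2: x^2 + 6x + 9
image of x^3: x^3 + 9x^2 + 27x + 33
image of x^4: x^4 + 12x^3 + 54x^2 + 132x + 45
image of x^5: x^5 + 15x^4 + 90x^3 + 330x^2 + 225x + 393
image of x^6: x^6 + 18x^5 + 135x^4 + 660x^3 + 675x^2 + 2358x + 189
image of x^7: x^7 + 21x^6 + 189x^5 + 1155x^4 + 1575x^3 + 8253x^2 + 1323x + 3993
image of x^8: x^8 + 24x^7 + 252x^6 + 1848x^5 + 3150x^4 + 22008x^3 + 5292x^2 + 31944x + 765
the matrix is upper triangular; its diagonal is (1, 1, 1, 1, 1, 1, 1, 1, 1)
for a triangular matrix the eigenvalues are the diagonal entries, with algebraic multiplicity their repetition count

λ = 1 (multiplicity 9)


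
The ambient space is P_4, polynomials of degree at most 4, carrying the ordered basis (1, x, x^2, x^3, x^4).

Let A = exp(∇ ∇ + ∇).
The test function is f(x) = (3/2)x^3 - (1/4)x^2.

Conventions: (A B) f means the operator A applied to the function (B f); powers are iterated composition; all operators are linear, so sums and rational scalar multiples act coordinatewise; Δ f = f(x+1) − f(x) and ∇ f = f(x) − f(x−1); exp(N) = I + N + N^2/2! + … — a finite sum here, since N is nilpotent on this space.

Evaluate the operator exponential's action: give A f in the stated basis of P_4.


order-1 term: (9/2)x^2 + 4x - 31/4
order-2 term: (9/2)x + 17/4
order-3 term: 3/2
the series for exp(∇ ∇ + ∇) f terminates at order 3
exp(∇ ∇ + ∇) f = (3/2)x^3 + (17/4)x^2 + (17/2)x - 2

the image equals g(x) = (3/2)x^3 + (17/4)x^2 + (17/2)x - 2


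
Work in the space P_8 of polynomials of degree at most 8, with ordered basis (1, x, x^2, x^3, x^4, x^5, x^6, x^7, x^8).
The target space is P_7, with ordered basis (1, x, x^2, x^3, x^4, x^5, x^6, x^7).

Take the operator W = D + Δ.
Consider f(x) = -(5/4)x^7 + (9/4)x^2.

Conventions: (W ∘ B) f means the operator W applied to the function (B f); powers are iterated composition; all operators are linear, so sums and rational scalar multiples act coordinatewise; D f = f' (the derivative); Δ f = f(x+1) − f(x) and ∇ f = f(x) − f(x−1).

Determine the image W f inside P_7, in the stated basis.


g(x) = -(35/2)x^6 - (105/4)x^5 - (175/4)x^4 - (175/4)x^3 - (105/4)x^2 + (1/4)x + 1

D f = -(35/4)x^6 + (9/2)x
Δ f = -(35/4)x^6 - (105/4)x^5 - (175/4)x^4 - (175/4)x^3 - (105/4)x^2 - (17/4)x + 1
(D + Δ) f = -(35/2)x^6 - (105/4)x^5 - (175/4)x^4 - (175/4)x^3 - (105/4)x^2 + (1/4)x + 1


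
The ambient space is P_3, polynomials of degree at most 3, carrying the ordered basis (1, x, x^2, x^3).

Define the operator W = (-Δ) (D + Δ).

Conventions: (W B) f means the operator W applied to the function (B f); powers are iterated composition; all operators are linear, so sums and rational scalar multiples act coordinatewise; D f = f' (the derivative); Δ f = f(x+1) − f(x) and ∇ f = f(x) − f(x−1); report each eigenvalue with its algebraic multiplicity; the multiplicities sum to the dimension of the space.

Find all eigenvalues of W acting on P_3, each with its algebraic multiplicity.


λ = 0 (multiplicity 4)

image of 1: 0
image of x: 0
image of x^2: -4
image of x^3: -12x - 9
the matrix is upper triangular; its diagonal is (0, 0, 0, 0)
for a triangular matrix the eigenvalues are the diagonal entries, with algebraic multiplicity their repetition count


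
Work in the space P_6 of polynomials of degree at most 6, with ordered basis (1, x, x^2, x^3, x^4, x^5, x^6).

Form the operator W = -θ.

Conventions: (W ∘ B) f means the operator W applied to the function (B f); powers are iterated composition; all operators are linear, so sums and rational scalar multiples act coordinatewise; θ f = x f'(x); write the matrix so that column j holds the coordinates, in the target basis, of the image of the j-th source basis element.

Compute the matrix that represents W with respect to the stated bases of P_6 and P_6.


the matrix is [[0, 0, 0, 0, 0, 0, 0]; [0, -1, 0, 0, 0, 0, 0]; [0, 0, -2, 0, 0, 0, 0]; [0, 0, 0, -3, 0, 0, 0]; [0, 0, 0, 0, -4, 0, 0]; [0, 0, 0, 0, 0, -5, 0]; [0, 0, 0, 0, 0, 0, -6]] (rows listed top to bottom)

image of 1: 0
image of x: -x
image of x^2: -2x^2
image of x^3: -3x^3
image of x^4: -4x^4
image of x^5: -5x^5
image of x^6: -6x^6
each image's coordinates form column j of the matrix


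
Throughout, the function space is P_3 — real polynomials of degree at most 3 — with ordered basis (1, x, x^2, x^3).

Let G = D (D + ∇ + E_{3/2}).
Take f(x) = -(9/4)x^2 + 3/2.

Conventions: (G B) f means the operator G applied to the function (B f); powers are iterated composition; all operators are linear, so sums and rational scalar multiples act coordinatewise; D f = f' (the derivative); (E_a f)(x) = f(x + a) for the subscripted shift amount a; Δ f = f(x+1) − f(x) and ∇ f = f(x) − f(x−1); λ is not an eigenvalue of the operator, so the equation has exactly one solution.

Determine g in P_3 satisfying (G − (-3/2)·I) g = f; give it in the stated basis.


g(x) = -(3/2)x^2 + 2x + 20/3

write g with unknown coordinates in the stated basis and equate coefficients in (G − (-3/2)·I) g = f
solving from the highest basis element down gives g = -(3/2)x^2 + 2x + 20/3
check: G g = -3x - 17/2
so G g − (-3/2)·g = -(9/4)x^2 + 3/2 = f ✓


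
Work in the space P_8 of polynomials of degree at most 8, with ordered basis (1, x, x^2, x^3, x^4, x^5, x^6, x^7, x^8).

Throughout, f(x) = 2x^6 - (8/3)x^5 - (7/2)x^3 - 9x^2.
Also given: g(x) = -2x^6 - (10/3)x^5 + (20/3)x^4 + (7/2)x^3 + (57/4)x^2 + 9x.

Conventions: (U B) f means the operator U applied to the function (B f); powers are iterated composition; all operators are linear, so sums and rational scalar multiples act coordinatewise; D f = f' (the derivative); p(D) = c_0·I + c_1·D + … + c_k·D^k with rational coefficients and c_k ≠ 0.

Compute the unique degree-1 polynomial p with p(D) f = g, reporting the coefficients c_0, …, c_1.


D^0 f = 2x^6 - (8/3)x^5 - (7/2)x^3 - 9x^2
D^1 f = 12x^5 - (40/3)x^4 - (21/2)x^2 - 18x
matching coefficients of g against c_0 f + c_1 Df + … from the top degree down determines the c_i
solution: c_0 = -1, c_1 = -1/2

c_0 = -1, c_1 = -1/2


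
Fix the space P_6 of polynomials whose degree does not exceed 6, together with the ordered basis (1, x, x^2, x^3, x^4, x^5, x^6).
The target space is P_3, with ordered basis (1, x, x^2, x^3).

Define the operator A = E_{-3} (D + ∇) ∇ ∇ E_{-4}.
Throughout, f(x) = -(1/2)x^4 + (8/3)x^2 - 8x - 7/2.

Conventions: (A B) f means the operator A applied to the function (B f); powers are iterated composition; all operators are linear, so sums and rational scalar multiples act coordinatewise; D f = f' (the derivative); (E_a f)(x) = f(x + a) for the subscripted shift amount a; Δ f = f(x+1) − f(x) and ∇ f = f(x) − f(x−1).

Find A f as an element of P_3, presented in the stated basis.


the image equals g(x) = -24x + 198

E_{-4} f = -(1/2)x^4 + 8x^3 - (136/3)x^2 + (296/3)x - 341/6
∇ E_{-4} f = -2x^3 + 27x^2 - (350/3)x + 305/2
∇ ∇ E_{-4} f = -6x^2 + 60x - 437/3
D ∇ ∇ E_{-4} f = -12x + 60
∇ ∇ ∇ E_{-4} f = -12x + 66
(D + ∇) ∇ ∇ E_{-4} f = -24x + 126
E_{-3} ((D + ∇) ∇ ∇) E_{-4} f = -24x + 198


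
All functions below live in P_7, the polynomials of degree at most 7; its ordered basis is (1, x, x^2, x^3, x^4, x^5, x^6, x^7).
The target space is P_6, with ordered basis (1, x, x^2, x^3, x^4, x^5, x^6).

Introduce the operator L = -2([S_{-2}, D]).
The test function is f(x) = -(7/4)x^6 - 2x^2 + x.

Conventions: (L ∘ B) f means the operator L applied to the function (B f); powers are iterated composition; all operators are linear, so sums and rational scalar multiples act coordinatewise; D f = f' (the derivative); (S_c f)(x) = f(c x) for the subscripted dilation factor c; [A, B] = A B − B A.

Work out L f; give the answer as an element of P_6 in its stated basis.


the result is g(x) = -2016x^5 - 48x - 6

D f = -(21/2)x^5 - 4x + 1
S_{-2} D f = 336x^5 + 8x + 1
S_{-2} f = -112x^6 - 8x^2 - 2x
D S_{-2} f = -672x^5 - 16x - 2
[S_{-2}, D] f = 1008x^5 + 24x + 3
(-2([S_{-2}, D])) f = -2016x^5 - 48x - 6


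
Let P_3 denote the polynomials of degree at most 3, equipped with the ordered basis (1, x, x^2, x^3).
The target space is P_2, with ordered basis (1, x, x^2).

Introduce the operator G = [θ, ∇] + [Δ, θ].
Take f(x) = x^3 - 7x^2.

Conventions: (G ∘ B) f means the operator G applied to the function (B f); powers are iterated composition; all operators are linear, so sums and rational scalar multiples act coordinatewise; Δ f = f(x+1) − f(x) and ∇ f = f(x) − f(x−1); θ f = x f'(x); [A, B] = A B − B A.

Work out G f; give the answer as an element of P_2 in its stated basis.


∇ f = 3x^2 - 17x + 8
θ ∇ f = 6x^2 - 17x
θ f = 3x^3 - 14x^2
∇ θ f = 9x^2 - 37x + 17
[θ, ∇] f = -3x^2 + 20x - 17
θ f = 3x^3 - 14x^2
Δ θ f = 9x^2 - 19x - 11
Δ f = 3x^2 - 11x - 6
θ Δ f = 6x^2 - 11x
[Δ, θ] f = 3x^2 - 8x - 11
([θ, ∇] + [Δ, θ]) f = 12x - 28

g(x) = 12x - 28


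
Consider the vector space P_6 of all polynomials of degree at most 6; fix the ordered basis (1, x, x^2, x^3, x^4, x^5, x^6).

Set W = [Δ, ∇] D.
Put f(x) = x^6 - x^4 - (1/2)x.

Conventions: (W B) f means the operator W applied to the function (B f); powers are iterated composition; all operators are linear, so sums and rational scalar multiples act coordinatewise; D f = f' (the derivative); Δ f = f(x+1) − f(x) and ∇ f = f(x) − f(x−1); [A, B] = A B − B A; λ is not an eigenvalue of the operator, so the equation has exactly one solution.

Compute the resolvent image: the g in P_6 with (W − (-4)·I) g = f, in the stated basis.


write g with unknown coordinates in the stated basis and equate coefficients in (W − (-4)·I) g = f
solving from the highest basis element down gives g = (1/4)x^6 - (1/4)x^4 - (1/8)x
check: W g = 0
so W g − (-4)·g = x^6 - x^4 - (1/2)x = f ✓

the image equals g(x) = (1/4)x^6 - (1/4)x^4 - (1/8)x


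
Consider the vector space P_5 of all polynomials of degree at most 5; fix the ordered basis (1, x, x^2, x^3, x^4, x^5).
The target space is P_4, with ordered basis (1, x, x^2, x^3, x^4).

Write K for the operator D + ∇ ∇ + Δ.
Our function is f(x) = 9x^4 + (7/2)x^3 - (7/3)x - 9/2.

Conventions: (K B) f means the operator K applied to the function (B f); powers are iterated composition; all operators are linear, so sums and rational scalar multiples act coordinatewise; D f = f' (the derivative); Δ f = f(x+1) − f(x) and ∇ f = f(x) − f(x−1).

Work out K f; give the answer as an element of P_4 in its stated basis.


the result is g(x) = 72x^3 + 183x^2 - (297/2)x + 677/6

D f = 36x^3 + (21/2)x^2 - 7/3
∇ f = 36x^3 - (87/2)x^2 + (51/2)x - 47/6
∇ ∇ f = 108x^2 - 195x + 105
Δ f = 36x^3 + (129/2)x^2 + (93/2)x + 61/6
(D + ∇ ∇ + Δ) f = 72x^3 + 183x^2 - (297/2)x + 677/6


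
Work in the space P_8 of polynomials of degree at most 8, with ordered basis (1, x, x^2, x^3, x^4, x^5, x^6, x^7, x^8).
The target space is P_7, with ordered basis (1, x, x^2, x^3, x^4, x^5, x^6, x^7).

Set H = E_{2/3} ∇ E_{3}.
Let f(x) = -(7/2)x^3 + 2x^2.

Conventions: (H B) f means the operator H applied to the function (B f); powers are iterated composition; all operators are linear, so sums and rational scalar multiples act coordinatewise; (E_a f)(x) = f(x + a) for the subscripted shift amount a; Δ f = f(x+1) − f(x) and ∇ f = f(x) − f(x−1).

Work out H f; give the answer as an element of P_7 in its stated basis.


E_{3} f = -(7/2)x^3 - (59/2)x^2 - (165/2)x - 153/2
∇ E_{3} f = -(21/2)x^2 - (97/2)x - 113/2
E_{2/3} ∇ E_{3} f = -(21/2)x^2 - (125/2)x - 187/2

g(x) = -(21/2)x^2 - (125/2)x - 187/2
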